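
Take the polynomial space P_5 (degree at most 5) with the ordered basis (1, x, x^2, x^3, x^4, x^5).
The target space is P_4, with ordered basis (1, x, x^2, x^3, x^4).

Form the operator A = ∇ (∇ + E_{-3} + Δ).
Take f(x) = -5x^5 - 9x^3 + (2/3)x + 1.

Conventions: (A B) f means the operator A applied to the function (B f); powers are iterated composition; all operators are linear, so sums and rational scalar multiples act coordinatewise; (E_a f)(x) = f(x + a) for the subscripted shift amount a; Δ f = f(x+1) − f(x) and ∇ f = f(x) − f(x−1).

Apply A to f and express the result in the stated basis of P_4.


g(x) = -25x^4 + 150x^3 - 1577x^2 + 4056x - 12100/3

∇ f = -25x^4 + 50x^3 - 77x^2 + 52x - 40/3
E_{-3} f = -5x^5 + 75x^4 - 459x^3 + 1431x^2 - (6802/3)x + 1457
Δ f = -25x^4 - 50x^3 - 77x^2 - 52x - 40/3
(∇ + E_{-3} + Δ) f = -5x^5 + 25x^4 - 459x^3 + 1277x^2 - (6802/3)x + 4291/3
∇ (∇ + E_{-3} + Δ) f = -25x^4 + 150x^3 - 1577x^2 + 4056x - 12100/3


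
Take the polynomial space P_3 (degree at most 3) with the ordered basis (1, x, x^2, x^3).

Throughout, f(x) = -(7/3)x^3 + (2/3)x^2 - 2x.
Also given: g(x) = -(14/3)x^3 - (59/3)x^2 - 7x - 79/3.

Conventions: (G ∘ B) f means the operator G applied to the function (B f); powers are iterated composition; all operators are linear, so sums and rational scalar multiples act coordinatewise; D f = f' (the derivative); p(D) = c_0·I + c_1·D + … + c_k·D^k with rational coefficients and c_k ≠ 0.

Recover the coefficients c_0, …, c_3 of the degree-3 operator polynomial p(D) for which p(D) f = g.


p(D) = 2·I + 3·D + (1/2)·D^2 + (3/2)·D^3, i.e. c_0 = 2, c_1 = 3, c_2 = 1/2, c_3 = 3/2

D^0 f = -(7/3)x^3 + (2/3)x^2 - 2x
D^1 f = -7x^2 + (4/3)x - 2
D^2 f = -14x + 4/3
D^3 f = -14
matching coefficients of g against c_0 f + c_1 Df + … from the top degree down determines the c_i
solution: c_0 = 2, c_1 = 3, c_2 = 1/2, c_3 = 3/2


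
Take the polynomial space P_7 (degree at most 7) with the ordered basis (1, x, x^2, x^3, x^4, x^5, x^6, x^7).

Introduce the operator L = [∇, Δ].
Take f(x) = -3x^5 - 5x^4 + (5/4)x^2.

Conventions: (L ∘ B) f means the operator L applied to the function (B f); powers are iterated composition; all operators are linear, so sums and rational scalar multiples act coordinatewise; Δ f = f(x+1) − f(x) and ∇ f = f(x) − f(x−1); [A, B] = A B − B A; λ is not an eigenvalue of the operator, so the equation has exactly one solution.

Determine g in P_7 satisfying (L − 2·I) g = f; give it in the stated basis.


write g with unknown coordinates in the stated basis and equate coefficients in (L − 2·I) g = f
solving from the highest basis element down gives g = (3/2)x^5 + (5/2)x^4 - (5/8)x^2
check: L g = 0
so L g − 2·g = -3x^5 - 5x^4 + (5/4)x^2 = f ✓

g(x) = (3/2)x^5 + (5/2)x^4 - (5/8)x^2


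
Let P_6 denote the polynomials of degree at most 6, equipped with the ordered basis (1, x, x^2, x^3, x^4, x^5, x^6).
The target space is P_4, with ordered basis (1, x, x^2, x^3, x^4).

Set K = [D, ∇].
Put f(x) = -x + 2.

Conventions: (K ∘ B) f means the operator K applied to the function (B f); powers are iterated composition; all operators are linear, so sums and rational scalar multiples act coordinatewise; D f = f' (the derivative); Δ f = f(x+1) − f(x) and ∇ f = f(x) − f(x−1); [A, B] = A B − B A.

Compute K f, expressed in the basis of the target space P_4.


the result is g(x) = 0

∇ f = -1
D ∇ f = 0
D f = -1
∇ D f = 0
[D, ∇] f = 0


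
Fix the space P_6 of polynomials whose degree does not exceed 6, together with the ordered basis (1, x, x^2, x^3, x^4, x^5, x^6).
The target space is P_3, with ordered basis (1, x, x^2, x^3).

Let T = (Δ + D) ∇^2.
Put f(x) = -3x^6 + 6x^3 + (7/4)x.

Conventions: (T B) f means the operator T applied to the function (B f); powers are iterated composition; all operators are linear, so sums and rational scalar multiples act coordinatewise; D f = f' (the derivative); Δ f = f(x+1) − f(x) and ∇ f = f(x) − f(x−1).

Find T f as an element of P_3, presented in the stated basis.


the result is g(x) = -720x^3 + 1620x^2 - 1800x + 792

∇ f = -18x^5 + 45x^4 - 60x^3 + 63x^2 - 36x + 43/4
∇ ∇ f = -90x^4 + 360x^3 - 630x^2 + 576x - 222
Δ ∇^2 f = -360x^3 + 540x^2 - 540x + 216
D ∇^2 f = -360x^3 + 1080x^2 - 1260x + 576
(Δ + D) ∇^2 f = -720x^3 + 1620x^2 - 1800x + 792


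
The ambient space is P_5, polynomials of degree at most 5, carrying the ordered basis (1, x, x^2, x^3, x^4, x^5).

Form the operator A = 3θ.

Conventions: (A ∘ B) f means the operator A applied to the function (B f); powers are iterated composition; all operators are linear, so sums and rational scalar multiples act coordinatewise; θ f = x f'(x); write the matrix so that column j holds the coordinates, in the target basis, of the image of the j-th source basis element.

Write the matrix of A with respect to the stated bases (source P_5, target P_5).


image of 1: 0
image of x: 3x
image of x^2: 6x^2
image of x^3: 9x^3
image of x^4: 12x^4
image of x^5: 15x^5
each image's coordinates form column j of the matrix

the matrix is [[0, 0, 0, 0, 0, 0]; [0, 3, 0, 0, 0, 0]; [0, 0, 6, 0, 0, 0]; [0, 0, 0, 9, 0, 0]; [0, 0, 0, 0, 12, 0]; [0, 0, 0, 0, 0, 15]] (rows listed top to bottom)


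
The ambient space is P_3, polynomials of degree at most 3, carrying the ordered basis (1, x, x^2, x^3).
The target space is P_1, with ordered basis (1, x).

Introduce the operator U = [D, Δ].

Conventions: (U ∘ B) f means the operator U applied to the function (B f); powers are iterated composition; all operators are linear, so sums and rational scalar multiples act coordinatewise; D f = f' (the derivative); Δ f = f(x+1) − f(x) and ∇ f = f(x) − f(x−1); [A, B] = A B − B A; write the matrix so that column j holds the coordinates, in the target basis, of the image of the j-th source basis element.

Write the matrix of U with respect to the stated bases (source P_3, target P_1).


image of 1: 0
image of x: 0
image of x^2: 0
image of x^3: 0
each image's coordinates form column j of the matrix

the matrix is [[0, 0, 0, 0]; [0, 0, 0, 0]] (rows listed top to bottom)


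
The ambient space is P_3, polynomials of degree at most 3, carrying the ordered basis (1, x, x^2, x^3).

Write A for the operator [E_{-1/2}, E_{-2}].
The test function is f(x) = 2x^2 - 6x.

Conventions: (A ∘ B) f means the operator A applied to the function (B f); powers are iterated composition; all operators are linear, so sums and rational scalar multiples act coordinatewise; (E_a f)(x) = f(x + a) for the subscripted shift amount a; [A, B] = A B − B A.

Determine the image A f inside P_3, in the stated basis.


the result is g(x) = 0

E_{-2} f = 2x^2 - 14x + 20
E_{-1/2} E_{-2} f = 2x^2 - 16x + 55/2
E_{-1/2} f = 2x^2 - 8x + 7/2
E_{-2} E_{-1/2} f = 2x^2 - 16x + 55/2
[E_{-1/2}, E_{-2}] f = 0


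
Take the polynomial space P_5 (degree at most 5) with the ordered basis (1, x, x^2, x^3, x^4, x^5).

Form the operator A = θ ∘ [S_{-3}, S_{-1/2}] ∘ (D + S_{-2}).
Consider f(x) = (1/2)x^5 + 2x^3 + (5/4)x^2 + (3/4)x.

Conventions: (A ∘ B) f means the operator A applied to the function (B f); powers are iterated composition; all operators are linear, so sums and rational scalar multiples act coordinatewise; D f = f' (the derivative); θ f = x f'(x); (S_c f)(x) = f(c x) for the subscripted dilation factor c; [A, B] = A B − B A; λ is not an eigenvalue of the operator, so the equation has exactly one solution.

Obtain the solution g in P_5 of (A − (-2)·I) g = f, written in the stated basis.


the result is g(x) = (1/4)x^5 + x^3 + (5/8)x^2 + (3/8)x

write g with unknown coordinates in the stated basis and equate coefficients in (A − (-2)·I) g = f
solving from the highest basis element down gives g = (1/4)x^5 + x^3 + (5/8)x^2 + (3/8)x
check: A g = 0
so A g − (-2)·g = (1/2)x^5 + 2x^3 + (5/4)x^2 + (3/4)x = f ✓


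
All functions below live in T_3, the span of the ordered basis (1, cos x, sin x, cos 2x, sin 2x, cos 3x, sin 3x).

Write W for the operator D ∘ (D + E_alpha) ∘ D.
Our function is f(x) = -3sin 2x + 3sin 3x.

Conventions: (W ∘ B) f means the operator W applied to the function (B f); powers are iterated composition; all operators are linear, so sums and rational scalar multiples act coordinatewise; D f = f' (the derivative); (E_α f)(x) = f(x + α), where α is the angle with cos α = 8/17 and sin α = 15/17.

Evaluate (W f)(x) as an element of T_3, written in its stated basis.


the result is g(x) = (9816/289)cos 2x - (1932/289)sin 2x - (384588/4913)cos 3x + (131976/4913)sin 3x

D f = -6cos 2x + 9cos 3x
D D f = 12sin 2x - 27sin 3x
E_alpha D f = (966/289)cos 2x + (1440/289)sin 2x - (43992/4913)cos 3x + (4455/4913)sin 3x
(D + E_alpha) D f = (966/289)cos 2x + (4908/289)sin 2x - (43992/4913)cos 3x - (128196/4913)sin 3x
D (D + E_alpha) D f = (9816/289)cos 2x - (1932/289)sin 2x - (384588/4913)cos 3x + (131976/4913)sin 3x


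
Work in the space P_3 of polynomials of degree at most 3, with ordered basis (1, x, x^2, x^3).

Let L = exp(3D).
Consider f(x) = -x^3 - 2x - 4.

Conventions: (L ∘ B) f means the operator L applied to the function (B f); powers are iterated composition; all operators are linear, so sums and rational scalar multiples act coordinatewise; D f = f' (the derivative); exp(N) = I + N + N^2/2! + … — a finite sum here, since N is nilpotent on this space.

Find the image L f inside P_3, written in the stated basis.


the image equals g(x) = -x^3 - 9x^2 - 29x - 37

order-1 term: -9x^2 - 6
order-2 term: -27x
order-3 term: -27
the series for exp(3D) f terminates at order 3
exp(3D) f = -x^3 - 9x^2 - 29x - 37


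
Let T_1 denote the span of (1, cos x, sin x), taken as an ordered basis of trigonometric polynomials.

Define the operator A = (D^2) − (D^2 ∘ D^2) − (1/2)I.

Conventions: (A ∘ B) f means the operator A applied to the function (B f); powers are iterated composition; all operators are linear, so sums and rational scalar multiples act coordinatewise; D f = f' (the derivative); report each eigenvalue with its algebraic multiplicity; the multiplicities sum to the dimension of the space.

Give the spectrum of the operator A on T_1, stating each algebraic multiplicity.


λ = -5/2 (multiplicity 2), λ = -1/2 (multiplicity 1)

image of 1: -1/2
image of cos x: -(5/2)cos x
image of sin x: -(5/2)sin x
the matrix is diagonal; its diagonal is (-1/2, -5/2, -5/2)
for a triangular matrix the eigenvalues are the diagonal entries, with algebraic multiplicity their repetition count


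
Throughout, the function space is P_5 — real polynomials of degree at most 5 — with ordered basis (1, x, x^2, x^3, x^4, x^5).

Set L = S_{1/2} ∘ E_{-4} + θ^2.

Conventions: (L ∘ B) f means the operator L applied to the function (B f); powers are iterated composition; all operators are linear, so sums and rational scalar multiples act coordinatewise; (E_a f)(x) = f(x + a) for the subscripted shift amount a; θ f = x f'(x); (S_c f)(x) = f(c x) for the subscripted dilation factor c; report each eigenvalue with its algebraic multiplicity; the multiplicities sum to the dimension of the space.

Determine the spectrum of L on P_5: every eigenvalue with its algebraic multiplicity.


image of 1: 1
image of x: (3/2)x - 4
image of x^2: (17/4)x^2 - 4x + 16
image of x^3: (73/8)x^3 - 3x^2 + 24x - 64
image of x^4: (257/16)x^4 - 2x^3 + 24x^2 - 128x + 256
image of x^5: (801/32)x^5 - (5/4)x^4 + 20x^3 - 160x^2 + 640x - 1024
the matrix is upper triangular; its diagonal is (1, 3/2, 17/4, 73/8, 257/16, 801/32)
for a triangular matrix the eigenvalues are the diagonal entries, with algebraic multiplicity their repetition count

λ = 1 (multiplicity 1), λ = 3/2 (multiplicity 1), λ = 17/4 (multiplicity 1), λ = 73/8 (multiplicity 1), λ = 257/16 (multiplicity 1), λ = 801/32 (multiplicity 1)


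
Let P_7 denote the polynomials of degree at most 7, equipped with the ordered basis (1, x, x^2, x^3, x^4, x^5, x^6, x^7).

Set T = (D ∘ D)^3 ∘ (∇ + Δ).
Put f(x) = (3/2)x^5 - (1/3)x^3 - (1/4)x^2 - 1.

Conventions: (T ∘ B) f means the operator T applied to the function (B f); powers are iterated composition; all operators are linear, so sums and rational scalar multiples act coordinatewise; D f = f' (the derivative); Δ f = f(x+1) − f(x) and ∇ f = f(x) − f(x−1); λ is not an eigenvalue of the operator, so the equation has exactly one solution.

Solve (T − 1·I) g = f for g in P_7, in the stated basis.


the image equals g(x) = -(3/2)x^5 + (1/3)x^3 + (1/4)x^2 + 1

write g with unknown coordinates in the stated basis and equate coefficients in (T − 1·I) g = f
solving from the highest basis element down gives g = -(3/2)x^5 + (1/3)x^3 + (1/4)x^2 + 1
check: T g = 0
so T g − 1·g = (3/2)x^5 - (1/3)x^3 - (1/4)x^2 - 1 = f ✓


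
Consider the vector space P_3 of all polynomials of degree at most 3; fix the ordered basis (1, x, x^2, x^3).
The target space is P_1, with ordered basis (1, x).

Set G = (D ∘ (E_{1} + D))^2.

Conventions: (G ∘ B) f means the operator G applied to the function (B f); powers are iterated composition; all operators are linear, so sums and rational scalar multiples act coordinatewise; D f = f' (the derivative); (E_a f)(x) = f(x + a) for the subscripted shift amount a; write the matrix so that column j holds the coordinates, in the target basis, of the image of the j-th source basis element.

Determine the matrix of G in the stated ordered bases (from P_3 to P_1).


the matrix is [[0, 0, 2, 24]; [0, 0, 0, 6]] (rows listed top to bottom)

image of 1: 0
image of x: 0
image of x^2: 2
image of x^3: 6x + 24
each image's coordinates form column j of the matrix


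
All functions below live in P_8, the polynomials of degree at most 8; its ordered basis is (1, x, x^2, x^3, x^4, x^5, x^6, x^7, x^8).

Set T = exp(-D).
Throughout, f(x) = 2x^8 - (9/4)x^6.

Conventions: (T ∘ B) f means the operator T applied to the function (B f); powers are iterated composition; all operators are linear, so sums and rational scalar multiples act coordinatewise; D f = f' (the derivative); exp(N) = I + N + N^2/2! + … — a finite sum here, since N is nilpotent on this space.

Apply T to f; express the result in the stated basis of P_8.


order-1 term: -16x^7 + (27/2)x^5
order-2 term: 56x^6 - (135/4)x^4
order-3 term: -112x^5 + 45x^3
order-4 term: 140x^4 - (135/4)x^2
order-5 term: -112x^3 + (27/2)x
order-6 term: 56x^2 - 9/4
order-7 term: -16x
order-8 term: 2
the series for exp(-D) f terminates at order 8
exp(-D) f = 2x^8 - 16x^7 + (215/4)x^6 - (197/2)x^5 + (425/4)x^4 - 67x^3 + (89/4)x^2 - (5/2)x - 1/4

g(x) = 2x^8 - 16x^7 + (215/4)x^6 - (197/2)x^5 + (425/4)x^4 - 67x^3 + (89/4)x^2 - (5/2)x - 1/4


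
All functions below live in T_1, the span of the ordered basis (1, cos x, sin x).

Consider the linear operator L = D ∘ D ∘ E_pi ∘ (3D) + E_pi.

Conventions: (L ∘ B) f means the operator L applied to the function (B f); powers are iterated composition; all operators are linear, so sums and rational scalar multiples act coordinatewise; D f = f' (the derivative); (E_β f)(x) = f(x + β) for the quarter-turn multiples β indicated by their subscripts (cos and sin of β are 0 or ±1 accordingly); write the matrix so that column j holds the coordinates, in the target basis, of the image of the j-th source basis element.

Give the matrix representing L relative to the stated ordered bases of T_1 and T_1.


image of 1: 1
image of cos x: -cos x - 3sin x
image of sin x: 3cos x - sin x
each image's coordinates form column j of the matrix

the matrix is [[1, 0, 0]; [0, -1, 3]; [0, -3, -1]] (rows listed top to bottom)


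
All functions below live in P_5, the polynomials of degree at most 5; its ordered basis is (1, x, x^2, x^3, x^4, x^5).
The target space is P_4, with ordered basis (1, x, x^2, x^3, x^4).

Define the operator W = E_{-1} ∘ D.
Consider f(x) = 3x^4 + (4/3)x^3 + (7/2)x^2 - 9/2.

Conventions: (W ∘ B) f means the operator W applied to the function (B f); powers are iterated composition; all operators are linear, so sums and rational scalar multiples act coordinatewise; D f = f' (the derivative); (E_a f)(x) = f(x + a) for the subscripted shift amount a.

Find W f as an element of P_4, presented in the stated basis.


D f = 12x^3 + 4x^2 + 7x
E_{-1} D f = 12x^3 - 32x^2 + 35x - 15

g(x) = 12x^3 - 32x^2 + 35x - 15


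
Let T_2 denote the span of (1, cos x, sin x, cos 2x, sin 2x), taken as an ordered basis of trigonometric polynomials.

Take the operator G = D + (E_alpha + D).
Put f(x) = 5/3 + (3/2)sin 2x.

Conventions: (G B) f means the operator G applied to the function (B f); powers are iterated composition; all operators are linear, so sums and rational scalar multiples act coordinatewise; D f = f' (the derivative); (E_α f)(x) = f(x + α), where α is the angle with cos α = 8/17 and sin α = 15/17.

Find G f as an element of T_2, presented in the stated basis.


D f = 3cos 2x
E_alpha f = 5/3 + (360/289)cos 2x - (483/578)sin 2x
D f = 3cos 2x
(E_alpha + D) f = 5/3 + (1227/289)cos 2x - (483/578)sin 2x
(D + (E_alpha + D)) f = 5/3 + (2094/289)cos 2x - (483/578)sin 2x

the result is g(x) = 5/3 + (2094/289)cos 2x - (483/578)sin 2x


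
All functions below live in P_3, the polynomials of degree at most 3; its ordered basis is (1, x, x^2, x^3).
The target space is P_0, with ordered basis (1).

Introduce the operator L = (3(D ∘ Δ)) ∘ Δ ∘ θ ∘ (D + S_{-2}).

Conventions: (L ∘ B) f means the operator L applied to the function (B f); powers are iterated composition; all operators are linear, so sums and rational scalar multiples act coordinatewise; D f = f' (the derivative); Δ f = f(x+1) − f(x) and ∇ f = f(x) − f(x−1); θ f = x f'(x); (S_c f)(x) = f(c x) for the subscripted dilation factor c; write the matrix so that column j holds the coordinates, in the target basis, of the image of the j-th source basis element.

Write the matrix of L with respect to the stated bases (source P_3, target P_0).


the matrix is [[0, 0, 0, -432]] (rows listed top to bottom)

image of 1: 0
image of x: 0
image of x^2: 0
image of x^3: -432
each image's coordinates form column j of the matrix


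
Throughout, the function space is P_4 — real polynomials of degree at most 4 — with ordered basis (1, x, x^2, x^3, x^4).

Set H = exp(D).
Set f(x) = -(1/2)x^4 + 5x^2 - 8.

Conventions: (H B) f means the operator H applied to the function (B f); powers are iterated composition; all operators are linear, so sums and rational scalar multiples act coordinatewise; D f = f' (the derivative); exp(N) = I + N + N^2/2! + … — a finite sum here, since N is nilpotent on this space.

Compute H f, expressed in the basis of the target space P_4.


g(x) = -(1/2)x^4 - 2x^3 + 2x^2 + 8x - 7/2

order-1 term: -2x^3 + 10x
order-2 term: -3x^2 + 5
order-3 term: -2x
order-4 term: -1/2
the series for exp(D) f terminates at order 4
exp(D) f = -(1/2)x^4 - 2x^3 + 2x^2 + 8x - 7/2


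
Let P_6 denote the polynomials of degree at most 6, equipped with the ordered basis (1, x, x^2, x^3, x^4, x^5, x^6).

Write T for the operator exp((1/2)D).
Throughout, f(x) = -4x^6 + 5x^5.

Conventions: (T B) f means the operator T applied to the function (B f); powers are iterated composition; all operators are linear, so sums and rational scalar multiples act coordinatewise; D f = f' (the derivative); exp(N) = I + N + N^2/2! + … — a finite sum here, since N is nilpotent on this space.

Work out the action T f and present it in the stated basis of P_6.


the result is g(x) = -4x^6 - 7x^5 - (5/2)x^4 + (5/2)x^3 + (5/2)x^2 + (13/16)x + 3/32

order-1 term: -12x^5 + (25/2)x^4
order-2 term: -15x^4 + (25/2)x^3
order-3 term: -10x^3 + (25/4)x^2
order-4 term: -(15/4)x^2 + (25/16)x
order-5 term: -(3/4)x + 5/32
order-6 term: -1/16
the series for exp((1/2)D) f terminates at order 6
exp((1/2)D) f = -4x^6 - 7x^5 - (5/2)x^4 + (5/2)x^3 + (5/2)x^2 + (13/16)x + 3/32


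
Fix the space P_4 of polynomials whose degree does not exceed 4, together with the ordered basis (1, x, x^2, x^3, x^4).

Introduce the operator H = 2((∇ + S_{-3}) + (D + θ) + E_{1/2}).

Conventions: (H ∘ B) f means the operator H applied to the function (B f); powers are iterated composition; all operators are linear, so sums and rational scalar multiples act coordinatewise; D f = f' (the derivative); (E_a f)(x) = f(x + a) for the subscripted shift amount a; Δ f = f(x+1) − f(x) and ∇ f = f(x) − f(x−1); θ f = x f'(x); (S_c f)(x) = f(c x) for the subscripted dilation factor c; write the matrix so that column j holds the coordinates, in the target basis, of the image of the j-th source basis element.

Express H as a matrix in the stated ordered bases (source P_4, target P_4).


image of 1: 4
image of x: -2x + 5
image of x^2: 24x^2 + 10x - 3/2
image of x^3: -46x^3 + 15x^2 - (9/2)x + 9/4
image of x^4: 172x^4 + 20x^3 - 9x^2 + 9x - 15/8
each image's coordinates form column j of the matrix

the matrix is [[4, 5, -3/2, 9/4, -15/8]; [0, -2, 10, -9/2, 9]; [0, 0, 24, 15, -9]; [0, 0, 0, -46, 20]; [0, 0, 0, 0, 172]] (rows listed top to bottom)


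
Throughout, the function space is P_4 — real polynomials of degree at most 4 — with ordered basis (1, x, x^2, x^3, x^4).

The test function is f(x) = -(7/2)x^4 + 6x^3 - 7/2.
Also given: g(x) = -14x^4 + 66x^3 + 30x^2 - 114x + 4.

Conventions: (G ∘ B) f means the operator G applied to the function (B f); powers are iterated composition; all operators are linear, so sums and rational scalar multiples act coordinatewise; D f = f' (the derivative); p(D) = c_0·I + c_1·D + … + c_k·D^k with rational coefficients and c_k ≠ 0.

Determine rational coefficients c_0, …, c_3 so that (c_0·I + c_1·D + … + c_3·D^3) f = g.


D^0 f = -(7/2)x^4 + 6x^3 - 7/2
D^1 f = -14x^3 + 18x^2
D^2 f = -42x^2 + 36x
D^3 f = -84x + 36
matching coefficients of g against c_0 f + c_1 Df + … from the top degree down determines the c_i
solution: c_0 = 4, c_1 = -3, c_2 = -2, c_3 = 1/2

p(D) = 4·I − 3·D − 2·D^2 + (1/2)·D^3, i.e. c_0 = 4, c_1 = -3, c_2 = -2, c_3 = 1/2


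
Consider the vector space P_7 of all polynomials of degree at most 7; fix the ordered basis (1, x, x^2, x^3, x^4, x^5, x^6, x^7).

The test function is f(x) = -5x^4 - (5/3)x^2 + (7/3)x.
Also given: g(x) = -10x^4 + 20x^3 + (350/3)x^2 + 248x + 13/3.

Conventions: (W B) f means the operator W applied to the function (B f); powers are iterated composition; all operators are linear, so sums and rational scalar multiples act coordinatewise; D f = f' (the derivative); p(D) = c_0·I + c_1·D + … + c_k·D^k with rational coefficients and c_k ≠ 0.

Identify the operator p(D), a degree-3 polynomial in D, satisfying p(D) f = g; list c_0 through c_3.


D^0 f = -5x^4 - (5/3)x^2 + (7/3)x
D^1 f = -20x^3 - (10/3)x + 7/3
D^2 f = -60x^2 - 10/3
D^3 f = -120x
matching coefficients of g against c_0 f + c_1 Df + … from the top degree down determines the c_i
solution: c_0 = 2, c_1 = -1, c_2 = -2, c_3 = -2

c_0 = 2, c_1 = -1, c_2 = -2, c_3 = -2


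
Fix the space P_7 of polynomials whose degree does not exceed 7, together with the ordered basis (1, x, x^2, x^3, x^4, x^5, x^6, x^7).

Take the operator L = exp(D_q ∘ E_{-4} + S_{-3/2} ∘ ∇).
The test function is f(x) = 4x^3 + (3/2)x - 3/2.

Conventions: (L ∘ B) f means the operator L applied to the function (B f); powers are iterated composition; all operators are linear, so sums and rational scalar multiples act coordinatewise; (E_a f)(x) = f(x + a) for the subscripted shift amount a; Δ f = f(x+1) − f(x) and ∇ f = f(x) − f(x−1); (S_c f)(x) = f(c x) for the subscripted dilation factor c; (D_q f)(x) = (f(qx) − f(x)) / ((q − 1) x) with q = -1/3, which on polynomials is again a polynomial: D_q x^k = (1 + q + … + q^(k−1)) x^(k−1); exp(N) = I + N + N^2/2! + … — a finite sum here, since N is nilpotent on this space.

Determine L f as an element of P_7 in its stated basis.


order-1 term: (271/9)x^2 - 14x + 199
order-2 term: -(1897/54)x - 299/2
order-3 term: -1897/81
the series for exp(D_q ∘ E_{-4} + S_{-3/2} ∘ ∇) f terminates at order 3
exp(D_q ∘ E_{-4} + S_{-3/2} ∘ ∇) f = 4x^3 + (271/9)x^2 - (1286/27)x + 1991/81

the result is g(x) = 4x^3 + (271/9)x^2 - (1286/27)x + 1991/81


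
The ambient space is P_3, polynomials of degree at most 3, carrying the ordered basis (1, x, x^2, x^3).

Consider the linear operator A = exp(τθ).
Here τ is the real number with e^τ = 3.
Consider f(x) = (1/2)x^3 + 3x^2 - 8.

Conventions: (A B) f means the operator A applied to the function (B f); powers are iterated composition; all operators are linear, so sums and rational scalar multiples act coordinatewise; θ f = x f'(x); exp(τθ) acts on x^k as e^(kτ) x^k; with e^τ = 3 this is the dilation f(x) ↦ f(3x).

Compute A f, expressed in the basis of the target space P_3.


the image equals g(x) = (27/2)x^3 + 27x^2 - 8

exp(τθ) x^k = e^(kτ) x^k; with e^τ = 3 this sends x^k to 3^k x^k
x^2 ↦ 9 x^2
x^3 ↦ 27 x^3
applying this coordinatewise to f: exp(τθ) f = (27/2)x^3 + 27x^2 - 8


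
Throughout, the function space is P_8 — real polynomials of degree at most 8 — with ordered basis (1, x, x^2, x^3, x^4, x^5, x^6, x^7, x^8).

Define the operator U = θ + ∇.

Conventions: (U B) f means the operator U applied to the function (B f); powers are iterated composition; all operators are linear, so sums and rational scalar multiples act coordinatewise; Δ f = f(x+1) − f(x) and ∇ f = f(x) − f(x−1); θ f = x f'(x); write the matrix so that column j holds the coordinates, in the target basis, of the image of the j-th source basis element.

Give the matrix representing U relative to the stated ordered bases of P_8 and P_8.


image of 1: 0
image of x: x + 1
image of x^2: 2x^2 + 2x - 1
image of x^3: 3x^3 + 3x^2 - 3x + 1
image of x^4: 4x^4 + 4x^3 - 6x^2 + 4x - 1
image of x^5: 5x^5 + 5x^4 - 10x^3 + 10x^2 - 5x + 1
image of x^6: 6x^6 + 6x^5 - 15x^4 + 20x^3 - 15x^2 + 6x - 1
image of x^7: 7x^7 + 7x^6 - 21x^5 + 35x^4 - 35x^3 + 21x^2 - 7x + 1
image of x^8: 8x^8 + 8x^7 - 28x^6 + 56x^5 - 70x^4 + 56x^3 - 28x^2 + 8x - 1
each image's coordinates form column j of the matrix

the matrix is [[0, 1, -1, 1, -1, 1, -1, 1, -1]; [0, 1, 2, -3, 4, -5, 6, -7, 8]; [0, 0, 2, 3, -6, 10, -15, 21, -28]; [0, 0, 0, 3, 4, -10, 20, -35, 56]; [0, 0, 0, 0, 4, 5, -15, 35, -70]; [0, 0, 0, 0, 0, 5, 6, -21, 56]; [0, 0, 0, 0, 0, 0, 6, 7, -28]; [0, 0, 0, 0, 0, 0, 0, 7, 8]; [0, 0, 0, 0, 0, 0, 0, 0, 8]] (rows listed top to bottom)


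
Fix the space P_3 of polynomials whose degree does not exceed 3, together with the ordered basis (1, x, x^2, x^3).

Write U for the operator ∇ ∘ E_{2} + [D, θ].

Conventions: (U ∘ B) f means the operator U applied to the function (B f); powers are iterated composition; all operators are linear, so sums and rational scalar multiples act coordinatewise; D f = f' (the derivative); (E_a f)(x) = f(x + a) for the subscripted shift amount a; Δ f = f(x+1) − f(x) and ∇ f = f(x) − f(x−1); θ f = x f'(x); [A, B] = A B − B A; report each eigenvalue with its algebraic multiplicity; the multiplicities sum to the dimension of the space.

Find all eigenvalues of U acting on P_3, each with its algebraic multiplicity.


λ = 0 (multiplicity 4)

image of 1: 0
image of x: 2
image of x^2: 4x + 3
image of x^3: 6x^2 + 9x + 7
the matrix is upper triangular; its diagonal is (0, 0, 0, 0)
for a triangular matrix the eigenvalues are the diagonal entries, with algebraic multiplicity their repetition count


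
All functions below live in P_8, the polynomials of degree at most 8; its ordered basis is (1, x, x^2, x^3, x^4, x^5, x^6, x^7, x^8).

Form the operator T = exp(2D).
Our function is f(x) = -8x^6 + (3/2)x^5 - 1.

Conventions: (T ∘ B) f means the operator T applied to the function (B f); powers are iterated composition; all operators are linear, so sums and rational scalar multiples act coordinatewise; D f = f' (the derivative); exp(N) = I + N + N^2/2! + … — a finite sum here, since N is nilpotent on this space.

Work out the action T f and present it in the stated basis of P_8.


order-1 term: -96x^5 + 15x^4
order-2 term: -480x^4 + 60x^3
order-3 term: -1280x^3 + 120x^2
order-4 term: -1920x^2 + 120x
order-5 term: -1536x + 48
order-6 term: -512
the series for exp(2D) f terminates at order 6
exp(2D) f = -8x^6 - (189/2)x^5 - 465x^4 - 1220x^3 - 1800x^2 - 1416x - 465

the result is g(x) = -8x^6 - (189/2)x^5 - 465x^4 - 1220x^3 - 1800x^2 - 1416x - 465


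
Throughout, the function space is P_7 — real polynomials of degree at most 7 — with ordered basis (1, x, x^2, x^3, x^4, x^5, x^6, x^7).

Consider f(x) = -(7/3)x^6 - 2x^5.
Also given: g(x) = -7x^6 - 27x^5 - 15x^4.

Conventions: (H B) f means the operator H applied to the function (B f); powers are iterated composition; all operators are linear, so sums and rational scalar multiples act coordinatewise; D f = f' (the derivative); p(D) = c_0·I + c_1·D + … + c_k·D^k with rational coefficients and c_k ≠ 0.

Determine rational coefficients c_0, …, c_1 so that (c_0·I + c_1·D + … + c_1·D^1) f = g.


D^0 f = -(7/3)x^6 - 2x^5
D^1 f = -14x^5 - 10x^4
matching coefficients of g against c_0 f + c_1 Df + … from the top degree down determines the c_i
solution: c_0 = 3, c_1 = 3/2

c_0 = 3, c_1 = 3/2


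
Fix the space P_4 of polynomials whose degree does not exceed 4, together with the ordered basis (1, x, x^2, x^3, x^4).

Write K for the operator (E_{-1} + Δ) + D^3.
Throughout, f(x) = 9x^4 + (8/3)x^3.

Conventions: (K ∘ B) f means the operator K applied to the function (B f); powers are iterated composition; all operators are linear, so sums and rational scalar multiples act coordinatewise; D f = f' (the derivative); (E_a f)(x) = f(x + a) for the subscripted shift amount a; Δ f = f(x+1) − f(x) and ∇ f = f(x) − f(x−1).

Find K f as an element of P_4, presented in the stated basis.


the result is g(x) = 9x^4 + (8/3)x^3 + 108x^2 + 232x + 34

E_{-1} f = 9x^4 - (100/3)x^3 + 46x^2 - 28x + 19/3
Δ f = 36x^3 + 62x^2 + 44x + 35/3
(E_{-1} + Δ) f = 9x^4 + (8/3)x^3 + 108x^2 + 16x + 18
D f = 36x^3 + 8x^2
D D f = 108x^2 + 16x
D D D f = 216x + 16
((E_{-1} + Δ) + D^3) f = 9x^4 + (8/3)x^3 + 108x^2 + 232x + 34


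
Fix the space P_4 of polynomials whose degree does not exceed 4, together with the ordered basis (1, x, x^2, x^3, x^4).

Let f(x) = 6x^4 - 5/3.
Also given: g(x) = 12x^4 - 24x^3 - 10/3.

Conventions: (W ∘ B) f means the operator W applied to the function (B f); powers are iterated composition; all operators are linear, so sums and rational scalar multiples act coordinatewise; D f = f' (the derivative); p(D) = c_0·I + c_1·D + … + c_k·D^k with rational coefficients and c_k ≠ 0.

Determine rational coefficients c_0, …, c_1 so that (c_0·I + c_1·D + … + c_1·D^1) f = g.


c_0 = 2, c_1 = -1

D^0 f = 6x^4 - 5/3
D^1 f = 24x^3
matching coefficients of g against c_0 f + c_1 Df + … from the top degree down determines the c_i
solution: c_0 = 2, c_1 = -1


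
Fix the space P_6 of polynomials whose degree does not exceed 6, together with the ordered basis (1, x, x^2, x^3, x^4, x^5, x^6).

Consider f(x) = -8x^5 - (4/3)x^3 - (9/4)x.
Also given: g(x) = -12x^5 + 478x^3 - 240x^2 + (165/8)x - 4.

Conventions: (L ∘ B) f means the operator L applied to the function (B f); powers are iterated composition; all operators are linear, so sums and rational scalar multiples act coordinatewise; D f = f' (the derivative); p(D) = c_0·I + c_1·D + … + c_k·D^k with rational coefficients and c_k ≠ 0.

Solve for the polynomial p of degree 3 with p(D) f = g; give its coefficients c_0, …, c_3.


D^0 f = -8x^5 - (4/3)x^3 - (9/4)x
D^1 f = -40x^4 - 4x^2 - 9/4
D^2 f = -160x^3 - 8x
D^3 f = -480x^2 - 8
matching coefficients of g against c_0 f + c_1 Df + … from the top degree down determines the c_i
solution: c_0 = 3/2, c_1 = 0, c_2 = -3, c_3 = 1/2

c_0 = 3/2, c_1 = 0, c_2 = -3, c_3 = 1/2


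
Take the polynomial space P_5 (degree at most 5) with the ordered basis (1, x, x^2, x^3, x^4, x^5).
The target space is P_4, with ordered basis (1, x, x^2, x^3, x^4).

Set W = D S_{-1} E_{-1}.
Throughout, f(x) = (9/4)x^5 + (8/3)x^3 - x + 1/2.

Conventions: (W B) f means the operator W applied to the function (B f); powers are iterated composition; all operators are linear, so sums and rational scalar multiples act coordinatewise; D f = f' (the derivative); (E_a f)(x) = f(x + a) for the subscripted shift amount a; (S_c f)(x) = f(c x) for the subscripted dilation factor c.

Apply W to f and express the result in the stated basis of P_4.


the result is g(x) = -(45/4)x^4 - 45x^3 - (151/2)x^2 - 61x - 73/4

E_{-1} f = (9/4)x^5 - (45/4)x^4 + (151/6)x^3 - (61/2)x^2 + (73/4)x - 41/12
S_{-1} E_{-1} f = -(9/4)x^5 - (45/4)x^4 - (151/6)x^3 - (61/2)x^2 - (73/4)x - 41/12
D S_{-1} E_{-1} f = -(45/4)x^4 - 45x^3 - (151/2)x^2 - 61x - 73/4


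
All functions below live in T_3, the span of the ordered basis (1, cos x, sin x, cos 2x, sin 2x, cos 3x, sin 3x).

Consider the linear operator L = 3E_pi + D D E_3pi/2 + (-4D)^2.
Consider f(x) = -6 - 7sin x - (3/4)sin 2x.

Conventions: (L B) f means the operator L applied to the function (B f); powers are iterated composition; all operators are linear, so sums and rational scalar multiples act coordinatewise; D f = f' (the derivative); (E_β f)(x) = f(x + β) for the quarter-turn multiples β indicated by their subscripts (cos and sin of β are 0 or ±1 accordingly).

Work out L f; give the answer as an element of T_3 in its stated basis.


the result is g(x) = -18 - 7cos x + 133sin x + (171/4)sin 2x

E_pi f = -6 + 7sin x - (3/4)sin 2x
(3E_pi) f = -18 + 21sin x - (9/4)sin 2x
E_3pi/2 f = -6 + 7cos x + (3/4)sin 2x
D E_3pi/2 f = -7sin x + (3/2)cos 2x
D (D E_3pi/2) f = -7cos x - 3sin 2x
D f = -7cos x - (3/2)cos 2x
(-4D) f = 28cos x + 6cos 2x
D (-4D) f = -28sin x - 12sin 2x
(-4D) (-4D) f = 112sin x + 48sin 2x
(3E_pi + D D E_3pi/2 + (-4D)^2) f = -18 - 7cos x + 133sin x + (171/4)sin 2x


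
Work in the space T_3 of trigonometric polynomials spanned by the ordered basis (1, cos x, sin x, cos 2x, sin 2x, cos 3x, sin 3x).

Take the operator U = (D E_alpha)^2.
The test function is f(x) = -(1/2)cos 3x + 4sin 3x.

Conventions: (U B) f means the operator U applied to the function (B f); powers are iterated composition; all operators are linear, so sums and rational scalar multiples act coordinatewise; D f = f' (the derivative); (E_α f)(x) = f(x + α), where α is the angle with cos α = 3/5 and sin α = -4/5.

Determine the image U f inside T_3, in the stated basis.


the result is g(x) = -(127107/6250)cos 3x - (93888/3125)sin 3x

E_alpha f = -(47/50)cos 3x - (98/25)sin 3x
D E_alpha f = -(294/25)cos 3x + (141/50)sin 3x
E_alpha (D E_alpha) f = (31296/3125)cos 3x - (42369/6250)sin 3x
D E_alpha (D E_alpha) f = -(127107/6250)cos 3x - (93888/3125)sin 3x


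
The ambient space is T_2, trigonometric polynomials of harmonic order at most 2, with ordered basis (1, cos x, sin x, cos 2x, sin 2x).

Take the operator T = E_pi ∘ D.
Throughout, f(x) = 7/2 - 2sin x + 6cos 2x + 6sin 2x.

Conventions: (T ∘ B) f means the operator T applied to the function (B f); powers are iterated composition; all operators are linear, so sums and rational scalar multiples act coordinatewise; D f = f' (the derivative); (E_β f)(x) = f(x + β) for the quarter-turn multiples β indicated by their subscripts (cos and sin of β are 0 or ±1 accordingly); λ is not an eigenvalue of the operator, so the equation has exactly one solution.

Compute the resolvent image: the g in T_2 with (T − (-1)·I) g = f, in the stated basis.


the result is g(x) = 7/2 - cos x - sin x - (6/5)cos 2x + (18/5)sin 2x

write g with unknown coordinates in the stated basis and equate coefficients in (T − (-1)·I) g = f
solving from the highest basis element down gives g = 7/2 - cos x - sin x - (6/5)cos 2x + (18/5)sin 2x
check: T g = cos x - sin x + (36/5)cos 2x + (12/5)sin 2x
so T g − (-1)·g = 7/2 - 2sin x + 6cos 2x + 6sin 2x = f ✓


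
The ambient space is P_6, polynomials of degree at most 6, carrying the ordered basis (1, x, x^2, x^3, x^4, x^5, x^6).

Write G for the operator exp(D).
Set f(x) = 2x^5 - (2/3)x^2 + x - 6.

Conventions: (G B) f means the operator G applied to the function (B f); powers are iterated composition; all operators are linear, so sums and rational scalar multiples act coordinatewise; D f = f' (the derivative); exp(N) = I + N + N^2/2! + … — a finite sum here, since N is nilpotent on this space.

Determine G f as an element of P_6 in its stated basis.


g(x) = 2x^5 + 10x^4 + 20x^3 + (58/3)x^2 + (29/3)x - 11/3

order-1 term: 10x^4 - (4/3)x + 1
order-2 term: 20x^3 - 2/3
order-3 term: 20x^2
order-4 term: 10x
order-5 term: 2
the series for exp(D) f terminates at order 5
exp(D) f = 2x^5 + 10x^4 + 20x^3 + (58/3)x^2 + (29/3)x - 11/3


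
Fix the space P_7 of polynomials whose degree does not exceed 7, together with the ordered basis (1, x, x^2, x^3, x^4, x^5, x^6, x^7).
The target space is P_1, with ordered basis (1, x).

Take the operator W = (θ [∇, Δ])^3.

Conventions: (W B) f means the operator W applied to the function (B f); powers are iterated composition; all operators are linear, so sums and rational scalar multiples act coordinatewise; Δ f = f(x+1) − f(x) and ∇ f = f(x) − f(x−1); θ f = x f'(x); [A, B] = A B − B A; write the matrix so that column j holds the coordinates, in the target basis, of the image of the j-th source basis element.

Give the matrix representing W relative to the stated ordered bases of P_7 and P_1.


image of 1: 0
image of x: 0
image of x^2: 0
image of x^3: 0
image of x^4: 0
image of x^5: 0
image of x^6: 0
image of x^7: 0
each image's coordinates form column j of the matrix

the matrix is [[0, 0, 0, 0, 0, 0, 0, 0]; [0, 0, 0, 0, 0, 0, 0, 0]] (rows listed top to bottom)


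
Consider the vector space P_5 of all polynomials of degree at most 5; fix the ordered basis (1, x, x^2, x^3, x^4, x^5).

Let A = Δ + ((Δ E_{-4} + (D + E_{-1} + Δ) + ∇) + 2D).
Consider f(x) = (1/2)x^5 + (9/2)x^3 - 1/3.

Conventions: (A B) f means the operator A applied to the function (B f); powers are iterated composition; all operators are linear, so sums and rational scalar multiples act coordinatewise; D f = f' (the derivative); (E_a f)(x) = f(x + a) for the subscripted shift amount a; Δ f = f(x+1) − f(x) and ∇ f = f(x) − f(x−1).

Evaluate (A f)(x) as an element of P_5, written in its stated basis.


g(x) = (1/2)x^5 + 15x^4 - (41/2)x^3 + 276x^2 - 500x + 1700/3

Δ f = (5/2)x^4 + 5x^3 + (37/2)x^2 + 16x + 5
E_{-4} f = (1/2)x^5 - 10x^4 + (169/2)x^3 - 374x^2 + 856x - 2401/3
Δ E_{-4} f = (5/2)x^4 - 35x^3 + (397/2)x^2 - 532x + 557
D f = (5/2)x^4 + (27/2)x^2
E_{-1} f = (1/2)x^5 - (5/2)x^4 + (19/2)x^3 - (37/2)x^2 + 16x - 16/3
Δ f = (5/2)x^4 + 5x^3 + (37/2)x^2 + 16x + 5
(D + E_{-1} + Δ) f = (1/2)x^5 + (5/2)x^4 + (29/2)x^3 + (27/2)x^2 + 32x - 1/3
∇ f = (5/2)x^4 - 5x^3 + (37/2)x^2 - 16x + 5
(Δ E_{-4} + (D + E_{-1} + Δ) + ∇) f = (1/2)x^5 + (15/2)x^4 - (51/2)x^3 + (461/2)x^2 - 516x + 1685/3
D f = (5/2)x^4 + (27/2)x^2
(2D) f = 5x^4 + 27x^2
((Δ E_{-4} + (D + E_{-1} + Δ) + ∇) + 2D) f = (1/2)x^5 + (25/2)x^4 - (51/2)x^3 + (515/2)x^2 - 516x + 1685/3
(Δ + ((Δ E_{-4} + (D + E_{-1} + Δ) + ∇) + 2D)) f = (1/2)x^5 + 15x^4 - (41/2)x^3 + 276x^2 - 500x + 1700/3


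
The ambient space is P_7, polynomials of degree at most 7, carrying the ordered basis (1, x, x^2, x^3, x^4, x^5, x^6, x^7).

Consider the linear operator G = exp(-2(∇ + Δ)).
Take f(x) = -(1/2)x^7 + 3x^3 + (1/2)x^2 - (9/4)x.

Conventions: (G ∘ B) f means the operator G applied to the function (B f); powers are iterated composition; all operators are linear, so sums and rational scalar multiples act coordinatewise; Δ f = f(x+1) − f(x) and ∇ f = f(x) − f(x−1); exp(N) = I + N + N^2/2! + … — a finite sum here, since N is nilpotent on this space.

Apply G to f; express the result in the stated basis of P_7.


order-1 term: 14x^6 + 70x^4 + 6x^2 - 4x - 1
order-2 term: -168x^5 - 1120x^3 - 752x + 8
order-3 term: 1120x^4 + 6720x^2 + 2720
order-4 term: -4480x^3 - 17920x
order-5 term: 10752x^2 + 17920
order-6 term: -14336x
order-7 term: 8192
the series for exp(-2(∇ + Δ)) f terminates at order 7
exp(-2(∇ + Δ)) f = -(1/2)x^7 + 14x^6 - 168x^5 + 1190x^4 - 5597x^3 + (34957/2)x^2 - (132057/4)x + 28839

g(x) = -(1/2)x^7 + 14x^6 - 168x^5 + 1190x^4 - 5597x^3 + (34957/2)x^2 - (132057/4)x + 28839
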